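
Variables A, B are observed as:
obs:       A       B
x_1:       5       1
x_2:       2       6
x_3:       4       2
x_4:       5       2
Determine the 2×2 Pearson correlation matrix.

Step 1 — column means:
  mean(A) = (5 + 2 + 4 + 5) / 4 = 16/4 = 4
  mean(B) = (1 + 6 + 2 + 2) / 4 = 11/4 = 2.75

Step 2 — sample variances and covariances s[i,j] = (1/(n-1)) · Σ_k (x_{k,i} - mean_i) · (x_{k,j} - mean_j), with n-1 = 3:
  s[A,A] = ((1)·(1) + (-2)·(-2) + (0)·(0) + (1)·(1)) / 3 = 6/3 = 2
  s[A,B] = ((1)·(-1.75) + (-2)·(3.25) + (0)·(-0.75) + (1)·(-0.75)) / 3 = -9/3 = -3
  s[B,B] = ((-1.75)·(-1.75) + (3.25)·(3.25) + (-0.75)·(-0.75) + (-0.75)·(-0.75)) / 3 = 14.75/3 = 4.9167
  Sample standard deviations s_i = √(s[i,i]):
  s(A) = √(2) = 1.4142
  s(B) = √(4.9167) = 2.2174

Step 3 — r_{ij} = s_{ij} / (s_i · s_j):
  r[A,A] = 1 (diagonal).
  r[A,B] = -3 / (1.4142 · 2.2174) = -3 / 3.1358 = -0.9567
  r[B,B] = 1 (diagonal).

R is symmetric with unit diagonal. Assembling:

R = [[1, -0.9567],
 [-0.9567, 1]]


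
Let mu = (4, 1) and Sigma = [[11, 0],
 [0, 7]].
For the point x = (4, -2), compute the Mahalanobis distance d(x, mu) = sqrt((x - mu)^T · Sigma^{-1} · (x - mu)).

Step 1 — centre the observation: (x - mu) = (0, -3).

Step 2 — invert Sigma. det(Sigma) = 11·7 - (0)² = 77.
  Sigma^{-1} = (1/det) · [[d, -b], [-b, a]] = [[0.0909, 0],
 [0, 0.1429]].

Step 3 — form the quadratic (x - mu)^T · Sigma^{-1} · (x - mu):
  Sigma^{-1} · (x - mu) = (0, -0.4286).
  (x - mu)^T · [Sigma^{-1} · (x - mu)] = (0)·(0) + (-3)·(-0.4286) = 1.2857.

Step 4 — take square root: d = √(1.2857) ≈ 1.1339.

d(x, mu) = √(1.2857) ≈ 1.1339


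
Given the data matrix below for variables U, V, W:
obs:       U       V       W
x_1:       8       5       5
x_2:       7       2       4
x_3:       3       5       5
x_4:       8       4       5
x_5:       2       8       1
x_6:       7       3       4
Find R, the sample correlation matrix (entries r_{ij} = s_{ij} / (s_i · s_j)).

Step 1 — column means:
  mean(U) = (8 + 7 + 3 + 8 + 2 + 7) / 6 = 35/6 = 5.8333
  mean(V) = (5 + 2 + 5 + 4 + 8 + 3) / 6 = 27/6 = 4.5
  mean(W) = (5 + 4 + 5 + 5 + 1 + 4) / 6 = 24/6 = 4

Step 2 — sample variances and covariances s[i,j] = (1/(n-1)) · Σ_k (x_{k,i} - mean_i) · (x_{k,j} - mean_j), with n-1 = 5:
  s[U,U] = ((2.1667)·(2.1667) + (1.1667)·(1.1667) + (-2.8333)·(-2.8333) + (2.1667)·(2.1667) + (-3.8333)·(-3.8333) + (1.1667)·(1.1667)) / 5 = 34.8333/5 = 6.9667
  s[U,V] = ((2.1667)·(0.5) + (1.1667)·(-2.5) + (-2.8333)·(0.5) + (2.1667)·(-0.5) + (-3.8333)·(3.5) + (1.1667)·(-1.5)) / 5 = -19.5/5 = -3.9
  s[U,W] = ((2.1667)·(1) + (1.1667)·(0) + (-2.8333)·(1) + (2.1667)·(1) + (-3.8333)·(-3) + (1.1667)·(0)) / 5 = 13/5 = 2.6
  s[V,V] = ((0.5)·(0.5) + (-2.5)·(-2.5) + (0.5)·(0.5) + (-0.5)·(-0.5) + (3.5)·(3.5) + (-1.5)·(-1.5)) / 5 = 21.5/5 = 4.3
  s[V,W] = ((0.5)·(1) + (-2.5)·(0) + (0.5)·(1) + (-0.5)·(1) + (3.5)·(-3) + (-1.5)·(0)) / 5 = -10/5 = -2
  s[W,W] = ((1)·(1) + (0)·(0) + (1)·(1) + (1)·(1) + (-3)·(-3) + (0)·(0)) / 5 = 12/5 = 2.4
  Sample standard deviations s_i = √(s[i,i]):
  s(U) = √(6.9667) = 2.6394
  s(V) = √(4.3) = 2.0736
  s(W) = √(2.4) = 1.5492

Step 3 — r_{ij} = s_{ij} / (s_i · s_j):
  r[U,U] = 1 (diagonal).
  r[U,V] = -3.9 / (2.6394 · 2.0736) = -3.9 / 5.4733 = -0.7126
  r[U,W] = 2.6 / (2.6394 · 1.5492) = 2.6 / 4.089 = 0.6359
  r[V,V] = 1 (diagonal).
  r[V,W] = -2 / (2.0736 · 1.5492) = -2 / 3.2125 = -0.6226
  r[W,W] = 1 (diagonal).

R is symmetric with unit diagonal. Assembling:

R = [[1, -0.7126, 0.6359],
 [-0.7126, 1, -0.6226],
 [0.6359, -0.6226, 1]]


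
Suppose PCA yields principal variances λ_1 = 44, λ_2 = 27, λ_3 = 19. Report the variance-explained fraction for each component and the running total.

Step 1 — total variance = trace(Sigma) = Σ λ_i = 44 + 27 + 19 = 90.

Step 2 — fraction explained by component i = λ_i / Σ λ:
  PC1: 44/90 = 0.4889
  PC2: 27/90 = 0.3
  PC3: 19/90 = 0.2111

Step 3 — cumulative fraction after k components = (λ_1 + ... + λ_k) / Σ λ:
  k = 1: 44/90 = 0.4889
  k = 2: (44 + 27)/90 = 71/90 = 0.7889
  k = 3: (44 + 27 + 19)/90 = 90/90 = 1

Summary (fraction, with percent):

explained: PC1 0.4889 (48.89%), PC2 0.3 (30%), PC3 0.2111 (21.11%);  cumulative: 0.4889, 0.7889, 1


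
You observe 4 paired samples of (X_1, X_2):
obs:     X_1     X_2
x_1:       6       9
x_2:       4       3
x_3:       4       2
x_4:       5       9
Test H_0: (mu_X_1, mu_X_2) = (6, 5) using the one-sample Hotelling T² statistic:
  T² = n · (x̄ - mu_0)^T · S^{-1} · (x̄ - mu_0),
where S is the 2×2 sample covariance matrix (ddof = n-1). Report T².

Step 1 — sample mean vector:
  mean(X_1) = (6 + 4 + 4 + 5) / 4 = 19/4 = 4.75
  mean(X_2) = (9 + 3 + 2 + 9) / 4 = 23/4 = 5.75
  x̄ = (4.75, 5.75),  deviation x̄ - mu_0 = (4.75, 5.75) - (6, 5) = (-1.25, 0.75).

Step 2 — sample covariance matrix, S[i,j] = (1/(n-1)) · Σ_k (x_{k,i} - mean_i) · (x_{k,j} - mean_j), divisor n-1 = 3:
  S[X_1,X_1] = ((1.25)·(1.25) + (-0.75)·(-0.75) + (-0.75)·(-0.75) + (0.25)·(0.25)) / 3 = 2.75/3 = 0.9167
  S[X_1,X_2] = ((1.25)·(3.25) + (-0.75)·(-2.75) + (-0.75)·(-3.75) + (0.25)·(3.25)) / 3 = 9.75/3 = 3.25
  S[X_2,X_2] = ((3.25)·(3.25) + (-2.75)·(-2.75) + (-3.75)·(-3.75) + (3.25)·(3.25)) / 3 = 42.75/3 = 14.25
  S = [[0.9167, 3.25],
 [3.25, 14.25]].

Step 3 — invert S. det(S) = 0.9167·14.25 - (3.25)² = 2.5.
  S^{-1} = (1/det) · [[d, -b], [-b, a]] = [[5.7, -1.3],
 [-1.3, 0.3667]].

Step 4 — quadratic form (x̄ - mu_0)^T · S^{-1} · (x̄ - mu_0):
  S^{-1} · (x̄ - mu_0) = (-8.1, 1.9),
  (x̄ - mu_0)^T · [...] = (-1.25)·(-8.1) + (0.75)·(1.9) = 11.55.

Step 5 — scale by n: T² = 4 · 11.55 = 46.2.

T² ≈ 46.2


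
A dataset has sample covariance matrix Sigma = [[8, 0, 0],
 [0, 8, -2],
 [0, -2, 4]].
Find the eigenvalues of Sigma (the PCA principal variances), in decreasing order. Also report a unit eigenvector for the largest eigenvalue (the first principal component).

Step 1 — characteristic polynomial p(λ) = det(λI - Sigma) = λ³ - tr·λ² + c_1·λ - det, where tr = trace, c_1 = sum of the principal 2×2 minors, det = det(Sigma):
  tr = 8 + 8 + 4 = 20,
  c_1 = (8·8 - (0)²) + (8·4 - (0)²) + (8·4 - (-2)²) = 64 + 32 + 28 = 124,
  det = 8·(8·4 - (-2)²) - (0)·((0)·4 - (-2)·(0)) + (0)·((0)·(-2) - 8·(0)) = 8·(28) - (0)·(0) + (0)·(0) = 224.
  So p(λ) = λ³ - 20λ² + 124λ - 224.
Step 2 — look for an integer root (rational root theorem: any rational root is an integer divisor of 224). Testing λ = 8:
  p(8) = 512 - 1280 + 992 - 224 = 0  ✓
  Dividing out (λ - 8): p(λ) = (λ - 8)(λ² - 12λ + 28).
Step 3 — remaining eigenvalues from the quadratic λ² - 12λ + 28 = 0:
  Δ = 12² - 4·28 = 144 - 112 = 32,  λ = (12 ± √32)/2 = (12 ± 5.6569)/2 ≈ 8.8284 or 3.1716.
  Sorted: λ_1 = 8.8284,  λ_2 = 8,  λ_3 = 3.1716  (check: sum = 20 = tr ✓).

Step 4 — unit eigenvector for λ_1 ≈ 8.8284: v spans the null space of (Sigma - λ_1 I), whose rows are
  r_1 = (-0.8284, 0, 0),  r_2 = (0, -0.8284, -2),  r_3 = (0, -2, -4.8284).
  v is orthogonal to every row, so take v ∝ r_1 × r_2 = ((0)·(-2) - (0)·(-0.8284), (0)·(0) - (-0.8284)·(-2), (-0.8284)·(-0.8284) - (0)·(0)) ≈ (0, -1.6569, 0.6863).
  Rescale (multiply by -1 so the first nonzero entry is positive): u = (0, 1.6569, -0.6863).
  ||u|| = √((0)² + (1.6569)² + (-0.6863)²) = √(3.2162) ≈ 1.7934,  v_1 = u/||u|| ≈ (0, 0.9239, -0.3827) (||v_1|| = 1).

λ_1 = 8.8284,  λ_2 = 8,  λ_3 = 3.1716;  v_1 ≈ (0, 0.9239, -0.3827)


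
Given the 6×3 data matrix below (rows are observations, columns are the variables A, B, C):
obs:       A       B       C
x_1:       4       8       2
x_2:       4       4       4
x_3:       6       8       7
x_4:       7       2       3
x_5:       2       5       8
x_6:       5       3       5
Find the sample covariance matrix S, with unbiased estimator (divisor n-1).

Step 1 — column means:
  mean(A) = (4 + 4 + 6 + 7 + 2 + 5) / 6 = 28/6 = 4.6667
  mean(B) = (8 + 4 + 8 + 2 + 5 + 3) / 6 = 30/6 = 5
  mean(C) = (2 + 4 + 7 + 3 + 8 + 5) / 6 = 29/6 = 4.8333

Step 2 — sample covariance S[i,j] = (1/(n-1)) · Σ_k (x_{k,i} - mean_i) · (x_{k,j} - mean_j), with n-1 = 5.
  S[A,A] = ((-0.6667)·(-0.6667) + (-0.6667)·(-0.6667) + (1.3333)·(1.3333) + (2.3333)·(2.3333) + (-2.6667)·(-2.6667) + (0.3333)·(0.3333)) / 5 = 15.3333/5 = 3.0667
  S[A,B] = ((-0.6667)·(3) + (-0.6667)·(-1) + (1.3333)·(3) + (2.3333)·(-3) + (-2.6667)·(0) + (0.3333)·(-2)) / 5 = -5/5 = -1
  S[A,C] = ((-0.6667)·(-2.8333) + (-0.6667)·(-0.8333) + (1.3333)·(2.1667) + (2.3333)·(-1.8333) + (-2.6667)·(3.1667) + (0.3333)·(0.1667)) / 5 = -7.3333/5 = -1.4667
  S[B,B] = ((3)·(3) + (-1)·(-1) + (3)·(3) + (-3)·(-3) + (0)·(0) + (-2)·(-2)) / 5 = 32/5 = 6.4
  S[B,C] = ((3)·(-2.8333) + (-1)·(-0.8333) + (3)·(2.1667) + (-3)·(-1.8333) + (0)·(3.1667) + (-2)·(0.1667)) / 5 = 4/5 = 0.8
  S[C,C] = ((-2.8333)·(-2.8333) + (-0.8333)·(-0.8333) + (2.1667)·(2.1667) + (-1.8333)·(-1.8333) + (3.1667)·(3.1667) + (0.1667)·(0.1667)) / 5 = 26.8333/5 = 5.3667

S is symmetric (S[j,i] = S[i,j]). Assembling:

S = [[3.0667, -1, -1.4667],
 [-1, 6.4, 0.8],
 [-1.4667, 0.8, 5.3667]]


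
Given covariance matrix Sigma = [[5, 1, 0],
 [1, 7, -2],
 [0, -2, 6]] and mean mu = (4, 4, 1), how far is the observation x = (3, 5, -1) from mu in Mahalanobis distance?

Step 1 — centre the observation: (x - mu) = (-1, 1, -2).

Step 2 — invert Sigma (cofactor / det for 3×3, or solve directly):
  Sigma^{-1} = [[0.2065, -0.0326, -0.0109],
 [-0.0326, 0.163, 0.0543],
 [-0.0109, 0.0543, 0.1848]].

Step 3 — form the quadratic (x - mu)^T · Sigma^{-1} · (x - mu):
  Sigma^{-1} · (x - mu) = (-0.2174, 0.087, -0.3043).
  (x - mu)^T · [Sigma^{-1} · (x - mu)] = (-1)·(-0.2174) + (1)·(0.087) + (-2)·(-0.3043) = 0.913.

Step 4 — take square root: d = √(0.913) ≈ 0.9555.

d(x, mu) = √(0.913) ≈ 0.9555


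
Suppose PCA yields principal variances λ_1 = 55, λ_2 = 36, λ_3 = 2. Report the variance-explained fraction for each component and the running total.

Step 1 — total variance = trace(Sigma) = Σ λ_i = 55 + 36 + 2 = 93.

Step 2 — fraction explained by component i = λ_i / Σ λ:
  PC1: 55/93 = 0.5914
  PC2: 36/93 = 0.3871
  PC3: 2/93 = 0.0215

Step 3 — cumulative fraction after k components = (λ_1 + ... + λ_k) / Σ λ:
  k = 1: 55/93 = 0.5914
  k = 2: (55 + 36)/93 = 91/93 = 0.9785
  k = 3: (55 + 36 + 2)/93 = 93/93 = 1

Summary (fraction, with percent):

explained: PC1 0.5914 (59.14%), PC2 0.3871 (38.71%), PC3 0.0215 (2.15%);  cumulative: 0.5914, 0.9785, 1


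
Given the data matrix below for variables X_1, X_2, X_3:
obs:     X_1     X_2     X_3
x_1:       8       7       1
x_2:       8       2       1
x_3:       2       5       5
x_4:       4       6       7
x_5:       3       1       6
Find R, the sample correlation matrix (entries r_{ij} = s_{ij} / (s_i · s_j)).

Step 1 — column means:
  mean(X_1) = (8 + 8 + 2 + 4 + 3) / 5 = 25/5 = 5
  mean(X_2) = (7 + 2 + 5 + 6 + 1) / 5 = 21/5 = 4.2
  mean(X_3) = (1 + 1 + 5 + 7 + 6) / 5 = 20/5 = 4

Step 2 — sample variances and covariances s[i,j] = (1/(n-1)) · Σ_k (x_{k,i} - mean_i) · (x_{k,j} - mean_j), with n-1 = 4:
  s[X_1,X_1] = ((3)·(3) + (3)·(3) + (-3)·(-3) + (-1)·(-1) + (-2)·(-2)) / 4 = 32/4 = 8
  s[X_1,X_2] = ((3)·(2.8) + (3)·(-2.2) + (-3)·(0.8) + (-1)·(1.8) + (-2)·(-3.2)) / 4 = 4/4 = 1
  s[X_1,X_3] = ((3)·(-3) + (3)·(-3) + (-3)·(1) + (-1)·(3) + (-2)·(2)) / 4 = -28/4 = -7
  s[X_2,X_2] = ((2.8)·(2.8) + (-2.2)·(-2.2) + (0.8)·(0.8) + (1.8)·(1.8) + (-3.2)·(-3.2)) / 4 = 26.8/4 = 6.7
  s[X_2,X_3] = ((2.8)·(-3) + (-2.2)·(-3) + (0.8)·(1) + (1.8)·(3) + (-3.2)·(2)) / 4 = -2/4 = -0.5
  s[X_3,X_3] = ((-3)·(-3) + (-3)·(-3) + (1)·(1) + (3)·(3) + (2)·(2)) / 4 = 32/4 = 8
  Sample standard deviations s_i = √(s[i,i]):
  s(X_1) = √(8) = 2.8284
  s(X_2) = √(6.7) = 2.5884
  s(X_3) = √(8) = 2.8284

Step 3 — r_{ij} = s_{ij} / (s_i · s_j):
  r[X_1,X_1] = 1 (diagonal).
  r[X_1,X_2] = 1 / (2.8284 · 2.5884) = 1 / 7.3212 = 0.1366
  r[X_1,X_3] = -7 / (2.8284 · 2.8284) = -7 / 8 = -0.875
  r[X_2,X_2] = 1 (diagonal).
  r[X_2,X_3] = -0.5 / (2.5884 · 2.8284) = -0.5 / 7.3212 = -0.0683
  r[X_3,X_3] = 1 (diagonal).

R is symmetric with unit diagonal. Assembling:

R = [[1, 0.1366, -0.875],
 [0.1366, 1, -0.0683],
 [-0.875, -0.0683, 1]]


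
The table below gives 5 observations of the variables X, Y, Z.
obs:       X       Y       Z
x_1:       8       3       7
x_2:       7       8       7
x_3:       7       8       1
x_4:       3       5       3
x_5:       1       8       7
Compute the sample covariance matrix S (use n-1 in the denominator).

Step 1 — column means:
  mean(X) = (8 + 7 + 7 + 3 + 1) / 5 = 26/5 = 5.2
  mean(Y) = (3 + 8 + 8 + 5 + 8) / 5 = 32/5 = 6.4
  mean(Z) = (7 + 7 + 1 + 3 + 7) / 5 = 25/5 = 5

Step 2 — sample covariance S[i,j] = (1/(n-1)) · Σ_k (x_{k,i} - mean_i) · (x_{k,j} - mean_j), with n-1 = 4.
  S[X,X] = ((2.8)·(2.8) + (1.8)·(1.8) + (1.8)·(1.8) + (-2.2)·(-2.2) + (-4.2)·(-4.2)) / 4 = 36.8/4 = 9.2
  S[X,Y] = ((2.8)·(-3.4) + (1.8)·(1.6) + (1.8)·(1.6) + (-2.2)·(-1.4) + (-4.2)·(1.6)) / 4 = -7.4/4 = -1.85
  S[X,Z] = ((2.8)·(2) + (1.8)·(2) + (1.8)·(-4) + (-2.2)·(-2) + (-4.2)·(2)) / 4 = -2/4 = -0.5
  S[Y,Y] = ((-3.4)·(-3.4) + (1.6)·(1.6) + (1.6)·(1.6) + (-1.4)·(-1.4) + (1.6)·(1.6)) / 4 = 21.2/4 = 5.3
  S[Y,Z] = ((-3.4)·(2) + (1.6)·(2) + (1.6)·(-4) + (-1.4)·(-2) + (1.6)·(2)) / 4 = -4/4 = -1
  S[Z,Z] = ((2)·(2) + (2)·(2) + (-4)·(-4) + (-2)·(-2) + (2)·(2)) / 4 = 32/4 = 8

S is symmetric (S[j,i] = S[i,j]). Assembling:

S = [[9.2, -1.85, -0.5],
 [-1.85, 5.3, -1],
 [-0.5, -1, 8]]


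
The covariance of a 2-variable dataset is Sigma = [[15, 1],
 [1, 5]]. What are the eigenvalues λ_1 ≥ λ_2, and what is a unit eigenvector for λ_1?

Step 1 — characteristic polynomial of 2×2 Sigma:
  det(Sigma - λI) = λ² - trace · λ + det = 0.
  trace = 15 + 5 = 20, det = 15·5 - (1)² = 74.
Step 2 — discriminant:
  Δ = trace² - 4·det = 400 - 296 = 104.
Step 3 — eigenvalues:
  λ = (trace ± √Δ)/2 = (20 ± 10.198)/2,
  λ_1 = 15.099,  λ_2 = 4.901.

Step 4 — unit eigenvector for λ_1: solve (Sigma - λ_1 I)v = 0. First row:
  (15 - 15.099)·v_x + (1)·v_y = 0, i.e. (-0.099)·v_x + (1)·v_y = 0,
  so v ∝ (b, λ_1 - a) = (1, 0.099) = u.
  ||u|| = √((1)² + (0.099)²) = √(1.0098) ≈ 1.0049,
  v_1 = u/||u|| ≈ (0.9951, 0.0985) (||v_1|| = 1).

λ_1 = 15.099,  λ_2 = 4.901;  v_1 ≈ (0.9951, 0.0985)


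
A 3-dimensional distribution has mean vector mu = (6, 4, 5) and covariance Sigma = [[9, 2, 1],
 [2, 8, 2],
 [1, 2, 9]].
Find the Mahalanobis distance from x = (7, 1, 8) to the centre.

Step 1 — centre the observation: (x - mu) = (1, -3, 3).

Step 2 — invert Sigma (cofactor / det for 3×3, or solve directly):
  Sigma^{-1} = [[0.1181, -0.0278, -0.0069],
 [-0.0278, 0.1389, -0.0278],
 [-0.0069, -0.0278, 0.1181]].

Step 3 — form the quadratic (x - mu)^T · Sigma^{-1} · (x - mu):
  Sigma^{-1} · (x - mu) = (0.1806, -0.5278, 0.4306).
  (x - mu)^T · [Sigma^{-1} · (x - mu)] = (1)·(0.1806) + (-3)·(-0.5278) + (3)·(0.4306) = 3.0556.

Step 4 — take square root: d = √(3.0556) ≈ 1.748.

d(x, mu) = √(3.0556) ≈ 1.748


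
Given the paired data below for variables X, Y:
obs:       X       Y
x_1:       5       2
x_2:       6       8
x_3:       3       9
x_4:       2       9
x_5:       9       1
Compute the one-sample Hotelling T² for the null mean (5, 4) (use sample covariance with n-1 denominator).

Step 1 — sample mean vector:
  mean(X) = (5 + 6 + 3 + 2 + 9) / 5 = 25/5 = 5
  mean(Y) = (2 + 8 + 9 + 9 + 1) / 5 = 29/5 = 5.8
  x̄ = (5, 5.8),  deviation x̄ - mu_0 = (5, 5.8) - (5, 4) = (0, 1.8).

Step 2 — sample covariance matrix, S[i,j] = (1/(n-1)) · Σ_k (x_{k,i} - mean_i) · (x_{k,j} - mean_j), divisor n-1 = 4:
  S[X,X] = ((0)·(0) + (1)·(1) + (-2)·(-2) + (-3)·(-3) + (4)·(4)) / 4 = 30/4 = 7.5
  S[X,Y] = ((0)·(-3.8) + (1)·(2.2) + (-2)·(3.2) + (-3)·(3.2) + (4)·(-4.8)) / 4 = -33/4 = -8.25
  S[Y,Y] = ((-3.8)·(-3.8) + (2.2)·(2.2) + (3.2)·(3.2) + (3.2)·(3.2) + (-4.8)·(-4.8)) / 4 = 62.8/4 = 15.7
  S = [[7.5, -8.25],
 [-8.25, 15.7]].

Step 3 — invert S. det(S) = 7.5·15.7 - (-8.25)² = 49.6875.
  S^{-1} = (1/det) · [[d, -b], [-b, a]] = [[0.316, 0.166],
 [0.166, 0.1509]].

Step 4 — quadratic form (x̄ - mu_0)^T · S^{-1} · (x̄ - mu_0):
  S^{-1} · (x̄ - mu_0) = (0.2989, 0.2717),
  (x̄ - mu_0)^T · [...] = (0)·(0.2989) + (1.8)·(0.2717) = 0.4891.

Step 5 — scale by n: T² = 5 · 0.4891 = 2.4453.

T² ≈ 2.4453


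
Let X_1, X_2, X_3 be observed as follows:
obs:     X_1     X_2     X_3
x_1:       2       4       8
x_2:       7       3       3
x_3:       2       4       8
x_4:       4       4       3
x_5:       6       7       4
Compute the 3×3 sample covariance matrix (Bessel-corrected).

Step 1 — column means:
  mean(X_1) = (2 + 7 + 2 + 4 + 6) / 5 = 21/5 = 4.2
  mean(X_2) = (4 + 3 + 4 + 4 + 7) / 5 = 22/5 = 4.4
  mean(X_3) = (8 + 3 + 8 + 3 + 4) / 5 = 26/5 = 5.2

Step 2 — sample covariance S[i,j] = (1/(n-1)) · Σ_k (x_{k,i} - mean_i) · (x_{k,j} - mean_j), with n-1 = 4.
  S[X_1,X_1] = ((-2.2)·(-2.2) + (2.8)·(2.8) + (-2.2)·(-2.2) + (-0.2)·(-0.2) + (1.8)·(1.8)) / 4 = 20.8/4 = 5.2
  S[X_1,X_2] = ((-2.2)·(-0.4) + (2.8)·(-1.4) + (-2.2)·(-0.4) + (-0.2)·(-0.4) + (1.8)·(2.6)) / 4 = 2.6/4 = 0.65
  S[X_1,X_3] = ((-2.2)·(2.8) + (2.8)·(-2.2) + (-2.2)·(2.8) + (-0.2)·(-2.2) + (1.8)·(-1.2)) / 4 = -20.2/4 = -5.05
  S[X_2,X_2] = ((-0.4)·(-0.4) + (-1.4)·(-1.4) + (-0.4)·(-0.4) + (-0.4)·(-0.4) + (2.6)·(2.6)) / 4 = 9.2/4 = 2.3
  S[X_2,X_3] = ((-0.4)·(2.8) + (-1.4)·(-2.2) + (-0.4)·(2.8) + (-0.4)·(-2.2) + (2.6)·(-1.2)) / 4 = -1.4/4 = -0.35
  S[X_3,X_3] = ((2.8)·(2.8) + (-2.2)·(-2.2) + (2.8)·(2.8) + (-2.2)·(-2.2) + (-1.2)·(-1.2)) / 4 = 26.8/4 = 6.7

S is symmetric (S[j,i] = S[i,j]). Assembling:

S = [[5.2, 0.65, -5.05],
 [0.65, 2.3, -0.35],
 [-5.05, -0.35, 6.7]]


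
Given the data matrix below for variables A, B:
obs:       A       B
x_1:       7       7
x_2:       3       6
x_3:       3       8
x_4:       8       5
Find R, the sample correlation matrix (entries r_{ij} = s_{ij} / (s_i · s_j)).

Step 1 — column means:
  mean(A) = (7 + 3 + 3 + 8) / 4 = 21/4 = 5.25
  mean(B) = (7 + 6 + 8 + 5) / 4 = 26/4 = 6.5

Step 2 — sample variances and covariances s[i,j] = (1/(n-1)) · Σ_k (x_{k,i} - mean_i) · (x_{k,j} - mean_j), with n-1 = 3:
  s[A,A] = ((1.75)·(1.75) + (-2.25)·(-2.25) + (-2.25)·(-2.25) + (2.75)·(2.75)) / 3 = 20.75/3 = 6.9167
  s[A,B] = ((1.75)·(0.5) + (-2.25)·(-0.5) + (-2.25)·(1.5) + (2.75)·(-1.5)) / 3 = -5.5/3 = -1.8333
  s[B,B] = ((0.5)·(0.5) + (-0.5)·(-0.5) + (1.5)·(1.5) + (-1.5)·(-1.5)) / 3 = 5/3 = 1.6667
  Sample standard deviations s_i = √(s[i,i]):
  s(A) = √(6.9167) = 2.63
  s(B) = √(1.6667) = 1.291

Step 3 — r_{ij} = s_{ij} / (s_i · s_j):
  r[A,A] = 1 (diagonal).
  r[A,B] = -1.8333 / (2.63 · 1.291) = -1.8333 / 3.3953 = -0.54
  r[B,B] = 1 (diagonal).

R is symmetric with unit diagonal. Assembling:

R = [[1, -0.54],
 [-0.54, 1]]


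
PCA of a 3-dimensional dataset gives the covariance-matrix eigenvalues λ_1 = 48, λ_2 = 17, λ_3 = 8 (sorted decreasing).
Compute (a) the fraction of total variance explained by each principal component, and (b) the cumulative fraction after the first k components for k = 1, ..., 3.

Step 1 — total variance = trace(Sigma) = Σ λ_i = 48 + 17 + 8 = 73.

Step 2 — fraction explained by component i = λ_i / Σ λ:
  PC1: 48/73 = 0.6575
  PC2: 17/73 = 0.2329
  PC3: 8/73 = 0.1096

Step 3 — cumulative fraction after k components = (λ_1 + ... + λ_k) / Σ λ:
  k = 1: 48/73 = 0.6575
  k = 2: (48 + 17)/73 = 65/73 = 0.8904
  k = 3: (48 + 17 + 8)/73 = 73/73 = 1

Summary (fraction, with percent):

explained: PC1 0.6575 (65.75%), PC2 0.2329 (23.29%), PC3 0.1096 (10.96%);  cumulative: 0.6575, 0.8904, 1


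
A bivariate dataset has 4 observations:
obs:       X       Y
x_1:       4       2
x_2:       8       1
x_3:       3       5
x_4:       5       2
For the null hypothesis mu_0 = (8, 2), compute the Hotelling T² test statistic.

Step 1 — sample mean vector:
  mean(X) = (4 + 8 + 3 + 5) / 4 = 20/4 = 5
  mean(Y) = (2 + 1 + 5 + 2) / 4 = 10/4 = 2.5
  x̄ = (5, 2.5),  deviation x̄ - mu_0 = (5, 2.5) - (8, 2) = (-3, 0.5).

Step 2 — sample covariance matrix, S[i,j] = (1/(n-1)) · Σ_k (x_{k,i} - mean_i) · (x_{k,j} - mean_j), divisor n-1 = 3:
  S[X,X] = ((-1)·(-1) + (3)·(3) + (-2)·(-2) + (0)·(0)) / 3 = 14/3 = 4.6667
  S[X,Y] = ((-1)·(-0.5) + (3)·(-1.5) + (-2)·(2.5) + (0)·(-0.5)) / 3 = -9/3 = -3
  S[Y,Y] = ((-0.5)·(-0.5) + (-1.5)·(-1.5) + (2.5)·(2.5) + (-0.5)·(-0.5)) / 3 = 9/3 = 3
  S = [[4.6667, -3],
 [-3, 3]].

Step 3 — invert S. det(S) = 4.6667·3 - (-3)² = 5.
  S^{-1} = (1/det) · [[d, -b], [-b, a]] = [[0.6, 0.6],
 [0.6, 0.9333]].

Step 4 — quadratic form (x̄ - mu_0)^T · S^{-1} · (x̄ - mu_0):
  S^{-1} · (x̄ - mu_0) = (-1.5, -1.3333),
  (x̄ - mu_0)^T · [...] = (-3)·(-1.5) + (0.5)·(-1.3333) = 3.8333.

Step 5 — scale by n: T² = 4 · 3.8333 = 15.3333.

T² ≈ 15.3333


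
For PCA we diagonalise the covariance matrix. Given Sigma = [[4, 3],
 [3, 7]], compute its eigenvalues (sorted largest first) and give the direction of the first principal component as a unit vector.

Step 1 — characteristic polynomial of 2×2 Sigma:
  det(Sigma - λI) = λ² - trace · λ + det = 0.
  trace = 4 + 7 = 11, det = 4·7 - (3)² = 19.
Step 2 — discriminant:
  Δ = trace² - 4·det = 121 - 76 = 45.
Step 3 — eigenvalues:
  λ = (trace ± √Δ)/2 = (11 ± 6.7082)/2,
  λ_1 = 8.8541,  λ_2 = 2.1459.

Step 4 — unit eigenvector for λ_1: solve (Sigma - λ_1 I)v = 0. First row:
  (4 - 8.8541)·v_x + (3)·v_y = 0, i.e. (-4.8541)·v_x + (3)·v_y = 0,
  so v ∝ (b, λ_1 - a) = (3, 4.8541) = u.
  ||u|| = √((3)² + (4.8541)²) = √(32.5623) ≈ 5.7063,
  v_1 = u/||u|| ≈ (0.5257, 0.8507) (||v_1|| = 1).

λ_1 = 8.8541,  λ_2 = 2.1459;  v_1 ≈ (0.5257, 0.8507)


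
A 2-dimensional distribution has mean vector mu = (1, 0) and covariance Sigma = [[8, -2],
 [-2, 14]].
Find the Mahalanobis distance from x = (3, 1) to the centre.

Step 1 — centre the observation: (x - mu) = (2, 1).

Step 2 — invert Sigma. det(Sigma) = 8·14 - (-2)² = 108.
  Sigma^{-1} = (1/det) · [[d, -b], [-b, a]] = [[0.1296, 0.0185],
 [0.0185, 0.0741]].

Step 3 — form the quadratic (x - mu)^T · Sigma^{-1} · (x - mu):
  Sigma^{-1} · (x - mu) = (0.2778, 0.1111).
  (x - mu)^T · [Sigma^{-1} · (x - mu)] = (2)·(0.2778) + (1)·(0.1111) = 0.6667.

Step 4 — take square root: d = √(0.6667) ≈ 0.8165.

d(x, mu) = √(0.6667) ≈ 0.8165


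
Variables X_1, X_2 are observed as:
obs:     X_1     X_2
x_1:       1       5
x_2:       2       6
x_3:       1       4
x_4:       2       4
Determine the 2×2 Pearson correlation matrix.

Step 1 — column means:
  mean(X_1) = (1 + 2 + 1 + 2) / 4 = 6/4 = 1.5
  mean(X_2) = (5 + 6 + 4 + 4) / 4 = 19/4 = 4.75

Step 2 — sample variances and covariances s[i,j] = (1/(n-1)) · Σ_k (x_{k,i} - mean_i) · (x_{k,j} - mean_j), with n-1 = 3:
  s[X_1,X_1] = ((-0.5)·(-0.5) + (0.5)·(0.5) + (-0.5)·(-0.5) + (0.5)·(0.5)) / 3 = 1/3 = 0.3333
  s[X_1,X_2] = ((-0.5)·(0.25) + (0.5)·(1.25) + (-0.5)·(-0.75) + (0.5)·(-0.75)) / 3 = 0.5/3 = 0.1667
  s[X_2,X_2] = ((0.25)·(0.25) + (1.25)·(1.25) + (-0.75)·(-0.75) + (-0.75)·(-0.75)) / 3 = 2.75/3 = 0.9167
  Sample standard deviations s_i = √(s[i,i]):
  s(X_1) = √(0.3333) = 0.5774
  s(X_2) = √(0.9167) = 0.9574

Step 3 — r_{ij} = s_{ij} / (s_i · s_j):
  r[X_1,X_1] = 1 (diagonal).
  r[X_1,X_2] = 0.1667 / (0.5774 · 0.9574) = 0.1667 / 0.5528 = 0.3015
  r[X_2,X_2] = 1 (diagonal).

R is symmetric with unit diagonal. Assembling:

R = [[1, 0.3015],
 [0.3015, 1]]


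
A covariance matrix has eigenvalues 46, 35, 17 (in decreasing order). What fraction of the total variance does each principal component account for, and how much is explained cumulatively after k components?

Step 1 — total variance = trace(Sigma) = Σ λ_i = 46 + 35 + 17 = 98.

Step 2 — fraction explained by component i = λ_i / Σ λ:
  PC1: 46/98 = 0.4694
  PC2: 35/98 = 0.3571
  PC3: 17/98 = 0.1735

Step 3 — cumulative fraction after k components = (λ_1 + ... + λ_k) / Σ λ:
  k = 1: 46/98 = 0.4694
  k = 2: (46 + 35)/98 = 81/98 = 0.8265
  k = 3: (46 + 35 + 17)/98 = 98/98 = 1

Summary (fraction, with percent):

explained: PC1 0.4694 (46.94%), PC2 0.3571 (35.71%), PC3 0.1735 (17.35%);  cumulative: 0.4694, 0.8265, 1


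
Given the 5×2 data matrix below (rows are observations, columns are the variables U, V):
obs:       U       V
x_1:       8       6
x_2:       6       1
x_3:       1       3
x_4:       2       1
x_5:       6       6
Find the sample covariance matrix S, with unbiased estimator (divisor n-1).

Step 1 — column means:
  mean(U) = (8 + 6 + 1 + 2 + 6) / 5 = 23/5 = 4.6
  mean(V) = (6 + 1 + 3 + 1 + 6) / 5 = 17/5 = 3.4

Step 2 — sample covariance S[i,j] = (1/(n-1)) · Σ_k (x_{k,i} - mean_i) · (x_{k,j} - mean_j), with n-1 = 4.
  S[U,U] = ((3.4)·(3.4) + (1.4)·(1.4) + (-3.6)·(-3.6) + (-2.6)·(-2.6) + (1.4)·(1.4)) / 4 = 35.2/4 = 8.8
  S[U,V] = ((3.4)·(2.6) + (1.4)·(-2.4) + (-3.6)·(-0.4) + (-2.6)·(-2.4) + (1.4)·(2.6)) / 4 = 16.8/4 = 4.2
  S[V,V] = ((2.6)·(2.6) + (-2.4)·(-2.4) + (-0.4)·(-0.4) + (-2.4)·(-2.4) + (2.6)·(2.6)) / 4 = 25.2/4 = 6.3

S is symmetric (S[j,i] = S[i,j]). Assembling:

S = [[8.8, 4.2],
 [4.2, 6.3]]


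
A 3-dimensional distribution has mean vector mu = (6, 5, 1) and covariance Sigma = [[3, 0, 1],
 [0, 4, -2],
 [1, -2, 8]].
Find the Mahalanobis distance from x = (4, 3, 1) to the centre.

Step 1 — centre the observation: (x - mu) = (-2, -2, 0).

Step 2 — invert Sigma (cofactor / det for 3×3, or solve directly):
  Sigma^{-1} = [[0.35, -0.025, -0.05],
 [-0.025, 0.2875, 0.075],
 [-0.05, 0.075, 0.15]].

Step 3 — form the quadratic (x - mu)^T · Sigma^{-1} · (x - mu):
  Sigma^{-1} · (x - mu) = (-0.65, -0.525, -0.05).
  (x - mu)^T · [Sigma^{-1} · (x - mu)] = (-2)·(-0.65) + (-2)·(-0.525) + (0)·(-0.05) = 2.35.

Step 4 — take square root: d = √(2.35) ≈ 1.533.

d(x, mu) = √(2.35) ≈ 1.533


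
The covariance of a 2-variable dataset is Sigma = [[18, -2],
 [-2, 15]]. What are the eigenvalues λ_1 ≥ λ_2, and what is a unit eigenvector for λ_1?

Step 1 — characteristic polynomial of 2×2 Sigma:
  det(Sigma - λI) = λ² - trace · λ + det = 0.
  trace = 18 + 15 = 33, det = 18·15 - (-2)² = 266.
Step 2 — discriminant:
  Δ = trace² - 4·det = 1089 - 1064 = 25.
Step 3 — eigenvalues:
  λ = (trace ± √Δ)/2 = (33 ± 5)/2,
  λ_1 = 19,  λ_2 = 14.

Step 4 — unit eigenvector for λ_1: solve (Sigma - λ_1 I)v = 0. First row:
  (18 - 19)·v_x + (-2)·v_y = 0, i.e. (-1)·v_x + (-2)·v_y = 0,
  so v ∝ (b, λ_1 - a) = (-2, 1); multiply by -1 so the first entry is positive: u = (2, -1).
  ||u|| = √((2)² + (-1)²) = √(5) ≈ 2.2361,
  v_1 = u/||u|| ≈ (0.8944, -0.4472) (||v_1|| = 1).

λ_1 = 19,  λ_2 = 14;  v_1 ≈ (0.8944, -0.4472)


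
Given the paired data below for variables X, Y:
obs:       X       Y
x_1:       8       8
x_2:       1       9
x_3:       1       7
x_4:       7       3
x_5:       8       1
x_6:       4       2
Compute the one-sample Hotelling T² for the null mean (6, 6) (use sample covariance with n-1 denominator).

Step 1 — sample mean vector:
  mean(X) = (8 + 1 + 1 + 7 + 8 + 4) / 6 = 29/6 = 4.8333
  mean(Y) = (8 + 9 + 7 + 3 + 1 + 2) / 6 = 30/6 = 5
  x̄ = (4.8333, 5),  deviation x̄ - mu_0 = (4.8333, 5) - (6, 6) = (-1.1667, -1).

Step 2 — sample covariance matrix, S[i,j] = (1/(n-1)) · Σ_k (x_{k,i} - mean_i) · (x_{k,j} - mean_j), divisor n-1 = 5:
  S[X,X] = ((3.1667)·(3.1667) + (-3.8333)·(-3.8333) + (-3.8333)·(-3.8333) + (2.1667)·(2.1667) + (3.1667)·(3.1667) + (-0.8333)·(-0.8333)) / 5 = 54.8333/5 = 10.9667
  S[X,Y] = ((3.1667)·(3) + (-3.8333)·(4) + (-3.8333)·(2) + (2.1667)·(-2) + (3.1667)·(-4) + (-0.8333)·(-3)) / 5 = -28/5 = -5.6
  S[Y,Y] = ((3)·(3) + (4)·(4) + (2)·(2) + (-2)·(-2) + (-4)·(-4) + (-3)·(-3)) / 5 = 58/5 = 11.6
  S = [[10.9667, -5.6],
 [-5.6, 11.6]].

Step 3 — invert S. det(S) = 10.9667·11.6 - (-5.6)² = 95.8533.
  S^{-1} = (1/det) · [[d, -b], [-b, a]] = [[0.121, 0.0584],
 [0.0584, 0.1144]].

Step 4 — quadratic form (x̄ - mu_0)^T · S^{-1} · (x̄ - mu_0):
  S^{-1} · (x̄ - mu_0) = (-0.1996, -0.1826),
  (x̄ - mu_0)^T · [...] = (-1.1667)·(-0.1996) + (-1)·(-0.1826) = 0.4154.

Step 5 — scale by n: T² = 6 · 0.4154 = 2.4927.

T² ≈ 2.4927


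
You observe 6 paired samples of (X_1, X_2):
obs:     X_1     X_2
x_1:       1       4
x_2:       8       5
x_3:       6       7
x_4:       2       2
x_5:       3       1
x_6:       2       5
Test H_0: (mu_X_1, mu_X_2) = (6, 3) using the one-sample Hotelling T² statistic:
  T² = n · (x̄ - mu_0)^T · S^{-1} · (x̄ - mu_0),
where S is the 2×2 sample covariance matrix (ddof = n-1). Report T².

Step 1 — sample mean vector:
  mean(X_1) = (1 + 8 + 6 + 2 + 3 + 2) / 6 = 22/6 = 3.6667
  mean(X_2) = (4 + 5 + 7 + 2 + 1 + 5) / 6 = 24/6 = 4
  x̄ = (3.6667, 4),  deviation x̄ - mu_0 = (3.6667, 4) - (6, 3) = (-2.3333, 1).

Step 2 — sample covariance matrix, S[i,j] = (1/(n-1)) · Σ_k (x_{k,i} - mean_i) · (x_{k,j} - mean_j), divisor n-1 = 5:
  S[X_1,X_1] = ((-2.6667)·(-2.6667) + (4.3333)·(4.3333) + (2.3333)·(2.3333) + (-1.6667)·(-1.6667) + (-0.6667)·(-0.6667) + (-1.6667)·(-1.6667)) / 5 = 37.3333/5 = 7.4667
  S[X_1,X_2] = ((-2.6667)·(0) + (4.3333)·(1) + (2.3333)·(3) + (-1.6667)·(-2) + (-0.6667)·(-3) + (-1.6667)·(1)) / 5 = 15/5 = 3
  S[X_2,X_2] = ((0)·(0) + (1)·(1) + (3)·(3) + (-2)·(-2) + (-3)·(-3) + (1)·(1)) / 5 = 24/5 = 4.8
  S = [[7.4667, 3],
 [3, 4.8]].

Step 3 — invert S. det(S) = 7.4667·4.8 - (3)² = 26.84.
  S^{-1} = (1/det) · [[d, -b], [-b, a]] = [[0.1788, -0.1118],
 [-0.1118, 0.2782]].

Step 4 — quadratic form (x̄ - mu_0)^T · S^{-1} · (x̄ - mu_0):
  S^{-1} · (x̄ - mu_0) = (-0.5291, 0.539),
  (x̄ - mu_0)^T · [...] = (-2.3333)·(-0.5291) + (1)·(0.539) = 1.7735.

Step 5 — scale by n: T² = 6 · 1.7735 = 10.6408.

T² ≈ 10.6408


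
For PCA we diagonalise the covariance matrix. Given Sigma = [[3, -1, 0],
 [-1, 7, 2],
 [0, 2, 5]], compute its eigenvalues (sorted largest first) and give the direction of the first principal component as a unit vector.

Step 1 — characteristic polynomial p(λ) = det(λI - Sigma) = λ³ - tr·λ² + c_1·λ - det, where tr = trace, c_1 = sum of the principal 2×2 minors, det = det(Sigma):
  tr = 3 + 7 + 5 = 15,
  c_1 = (3·7 - (-1)²) + (3·5 - (0)²) + (7·5 - (2)²) = 20 + 15 + 31 = 66,
  det = 3·(7·5 - (2)²) - (-1)·((-1)·5 - (2)·(0)) + (0)·((-1)·(2) - 7·(0)) = 3·(31) - (-1)·(-5) + (0)·(-2) = 88.
  So p(λ) = λ³ - 15λ² + 66λ - 88.
Step 2 — look for an integer root (rational root theorem: any rational root is an integer divisor of 88). Testing λ = 4:
  p(4) = 64 - 240 + 264 - 88 = 0  ✓
  Dividing out (λ - 4): p(λ) = (λ - 4)(λ² - 11λ + 22).
Step 3 — remaining eigenvalues from the quadratic λ² - 11λ + 22 = 0:
  Δ = 11² - 4·22 = 121 - 88 = 33,  λ = (11 ± √33)/2 = (11 ± 5.7446)/2 ≈ 8.3723 or 2.6277.
  Sorted: λ_1 = 8.3723,  λ_2 = 4,  λ_3 = 2.6277  (check: sum = 15 = tr ✓).

Step 4 — unit eigenvector for λ_1 ≈ 8.3723: v spans the null space of (Sigma - λ_1 I), whose rows are
  r_1 = (-5.3723, -1, 0),  r_2 = (-1, -1.3723, 2),  r_3 = (0, 2, -3.3723).
  v is orthogonal to every row, so take v ∝ r_1 × r_2 = ((-1)·(2) - (0)·(-1.3723), (0)·(-1) - (-5.3723)·(2), (-5.3723)·(-1.3723) - (-1)·(-1)) ≈ (-2, 10.7446, 6.3723).
  Rescale (multiply by -1 so the first nonzero entry is positive): u = (2, -10.7446, -6.3723).
  ||u|| = √((2)² + (-10.7446)² + (-6.3723)²) = √(160.0516) ≈ 12.6511,  v_1 = u/||u|| ≈ (0.1581, -0.8493, -0.5037) (||v_1|| = 1).

λ_1 = 8.3723,  λ_2 = 4,  λ_3 = 2.6277;  v_1 ≈ (0.1581, -0.8493, -0.5037)


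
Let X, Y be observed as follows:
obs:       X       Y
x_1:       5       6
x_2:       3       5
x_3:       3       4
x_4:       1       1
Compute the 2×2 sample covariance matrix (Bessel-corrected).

Step 1 — column means:
  mean(X) = (5 + 3 + 3 + 1) / 4 = 12/4 = 3
  mean(Y) = (6 + 5 + 4 + 1) / 4 = 16/4 = 4

Step 2 — sample covariance S[i,j] = (1/(n-1)) · Σ_k (x_{k,i} - mean_i) · (x_{k,j} - mean_j), with n-1 = 3.
  S[X,X] = ((2)·(2) + (0)·(0) + (0)·(0) + (-2)·(-2)) / 3 = 8/3 = 2.6667
  S[X,Y] = ((2)·(2) + (0)·(1) + (0)·(0) + (-2)·(-3)) / 3 = 10/3 = 3.3333
  S[Y,Y] = ((2)·(2) + (1)·(1) + (0)·(0) + (-3)·(-3)) / 3 = 14/3 = 4.6667

S is symmetric (S[j,i] = S[i,j]). Assembling:

S = [[2.6667, 3.3333],
 [3.3333, 4.6667]]


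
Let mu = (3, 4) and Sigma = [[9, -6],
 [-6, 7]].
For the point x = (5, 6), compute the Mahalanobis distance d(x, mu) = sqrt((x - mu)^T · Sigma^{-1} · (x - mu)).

Step 1 — centre the observation: (x - mu) = (2, 2).

Step 2 — invert Sigma. det(Sigma) = 9·7 - (-6)² = 27.
  Sigma^{-1} = (1/det) · [[d, -b], [-b, a]] = [[0.2593, 0.2222],
 [0.2222, 0.3333]].

Step 3 — form the quadratic (x - mu)^T · Sigma^{-1} · (x - mu):
  Sigma^{-1} · (x - mu) = (0.963, 1.1111).
  (x - mu)^T · [Sigma^{-1} · (x - mu)] = (2)·(0.963) + (2)·(1.1111) = 4.1481.

Step 4 — take square root: d = √(4.1481) ≈ 2.0367.

d(x, mu) = √(4.1481) ≈ 2.0367


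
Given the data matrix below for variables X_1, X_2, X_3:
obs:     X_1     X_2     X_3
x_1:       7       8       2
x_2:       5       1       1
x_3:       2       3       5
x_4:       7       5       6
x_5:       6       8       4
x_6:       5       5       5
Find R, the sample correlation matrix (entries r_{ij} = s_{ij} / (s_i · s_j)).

Step 1 — column means:
  mean(X_1) = (7 + 5 + 2 + 7 + 6 + 5) / 6 = 32/6 = 5.3333
  mean(X_2) = (8 + 1 + 3 + 5 + 8 + 5) / 6 = 30/6 = 5
  mean(X_3) = (2 + 1 + 5 + 6 + 4 + 5) / 6 = 23/6 = 3.8333

Step 2 — sample variances and covariances s[i,j] = (1/(n-1)) · Σ_k (x_{k,i} - mean_i) · (x_{k,j} - mean_j), with n-1 = 5:
  s[X_1,X_1] = ((1.6667)·(1.6667) + (-0.3333)·(-0.3333) + (-3.3333)·(-3.3333) + (1.6667)·(1.6667) + (0.6667)·(0.6667) + (-0.3333)·(-0.3333)) / 5 = 17.3333/5 = 3.4667
  s[X_1,X_2] = ((1.6667)·(3) + (-0.3333)·(-4) + (-3.3333)·(-2) + (1.6667)·(0) + (0.6667)·(3) + (-0.3333)·(0)) / 5 = 15/5 = 3
  s[X_1,X_3] = ((1.6667)·(-1.8333) + (-0.3333)·(-2.8333) + (-3.3333)·(1.1667) + (1.6667)·(2.1667) + (0.6667)·(0.1667) + (-0.3333)·(1.1667)) / 5 = -2.6667/5 = -0.5333
  s[X_2,X_2] = ((3)·(3) + (-4)·(-4) + (-2)·(-2) + (0)·(0) + (3)·(3) + (0)·(0)) / 5 = 38/5 = 7.6
  s[X_2,X_3] = ((3)·(-1.8333) + (-4)·(-2.8333) + (-2)·(1.1667) + (0)·(2.1667) + (3)·(0.1667) + (0)·(1.1667)) / 5 = 4/5 = 0.8
  s[X_3,X_3] = ((-1.8333)·(-1.8333) + (-2.8333)·(-2.8333) + (1.1667)·(1.1667) + (2.1667)·(2.1667) + (0.1667)·(0.1667) + (1.1667)·(1.1667)) / 5 = 18.8333/5 = 3.7667
  Sample standard deviations s_i = √(s[i,i]):
  s(X_1) = √(3.4667) = 1.8619
  s(X_2) = √(7.6) = 2.7568
  s(X_3) = √(3.7667) = 1.9408

Step 3 — r_{ij} = s_{ij} / (s_i · s_j):
  r[X_1,X_1] = 1 (diagonal).
  r[X_1,X_2] = 3 / (1.8619 · 2.7568) = 3 / 5.1329 = 0.5845
  r[X_1,X_3] = -0.5333 / (1.8619 · 1.9408) = -0.5333 / 3.6136 = -0.1476
  r[X_2,X_2] = 1 (diagonal).
  r[X_2,X_3] = 0.8 / (2.7568 · 1.9408) = 0.8 / 5.3504 = 0.1495
  r[X_3,X_3] = 1 (diagonal).

R is symmetric with unit diagonal. Assembling:

R = [[1, 0.5845, -0.1476],
 [0.5845, 1, 0.1495],
 [-0.1476, 0.1495, 1]]


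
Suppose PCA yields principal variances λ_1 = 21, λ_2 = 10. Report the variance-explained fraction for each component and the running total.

Step 1 — total variance = trace(Sigma) = Σ λ_i = 21 + 10 = 31.

Step 2 — fraction explained by component i = λ_i / Σ λ:
  PC1: 21/31 = 0.6774
  PC2: 10/31 = 0.3226

Step 3 — cumulative fraction after k components = (λ_1 + ... + λ_k) / Σ λ:
  k = 1: 21/31 = 0.6774
  k = 2: (21 + 10)/31 = 31/31 = 1

Summary (fraction, with percent):

explained: PC1 0.6774 (67.74%), PC2 0.3226 (32.26%);  cumulative: 0.6774, 1


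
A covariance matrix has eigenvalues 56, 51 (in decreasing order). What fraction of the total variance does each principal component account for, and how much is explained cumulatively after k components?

Step 1 — total variance = trace(Sigma) = Σ λ_i = 56 + 51 = 107.

Step 2 — fraction explained by component i = λ_i / Σ λ:
  PC1: 56/107 = 0.5234
  PC2: 51/107 = 0.4766

Step 3 — cumulative fraction after k components = (λ_1 + ... + λ_k) / Σ λ:
  k = 1: 56/107 = 0.5234
  k = 2: (56 + 51)/107 = 107/107 = 1

Summary (fraction, with percent):

explained: PC1 0.5234 (52.34%), PC2 0.4766 (47.66%);  cumulative: 0.5234, 1


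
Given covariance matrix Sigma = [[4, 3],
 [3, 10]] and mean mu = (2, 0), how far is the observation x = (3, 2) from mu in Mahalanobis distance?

Step 1 — centre the observation: (x - mu) = (1, 2).

Step 2 — invert Sigma. det(Sigma) = 4·10 - (3)² = 31.
  Sigma^{-1} = (1/det) · [[d, -b], [-b, a]] = [[0.3226, -0.0968],
 [-0.0968, 0.129]].

Step 3 — form the quadratic (x - mu)^T · Sigma^{-1} · (x - mu):
  Sigma^{-1} · (x - mu) = (0.129, 0.1613).
  (x - mu)^T · [Sigma^{-1} · (x - mu)] = (1)·(0.129) + (2)·(0.1613) = 0.4516.

Step 4 — take square root: d = √(0.4516) ≈ 0.672.

d(x, mu) = √(0.4516) ≈ 0.672


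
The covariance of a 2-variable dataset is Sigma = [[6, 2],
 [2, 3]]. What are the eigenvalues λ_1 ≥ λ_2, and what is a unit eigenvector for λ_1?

Step 1 — characteristic polynomial of 2×2 Sigma:
  det(Sigma - λI) = λ² - trace · λ + det = 0.
  trace = 6 + 3 = 9, det = 6·3 - (2)² = 14.
Step 2 — discriminant:
  Δ = trace² - 4·det = 81 - 56 = 25.
Step 3 — eigenvalues:
  λ = (trace ± √Δ)/2 = (9 ± 5)/2,
  λ_1 = 7,  λ_2 = 2.

Step 4 — unit eigenvector for λ_1: solve (Sigma - λ_1 I)v = 0. First row:
  (6 - 7)·v_x + (2)·v_y = 0, i.e. (-1)·v_x + (2)·v_y = 0,
  so v ∝ (b, λ_1 - a) = (2, 1) = u.
  ||u|| = √((2)² + (1)²) = √(5) ≈ 2.2361,
  v_1 = u/||u|| ≈ (0.8944, 0.4472) (||v_1|| = 1).

λ_1 = 7,  λ_2 = 2;  v_1 ≈ (0.8944, 0.4472)


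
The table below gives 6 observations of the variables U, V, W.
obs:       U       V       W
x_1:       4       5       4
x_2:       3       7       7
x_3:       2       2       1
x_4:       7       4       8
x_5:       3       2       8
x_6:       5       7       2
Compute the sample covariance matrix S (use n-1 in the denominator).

Step 1 — column means:
  mean(U) = (4 + 3 + 2 + 7 + 3 + 5) / 6 = 24/6 = 4
  mean(V) = (5 + 7 + 2 + 4 + 2 + 7) / 6 = 27/6 = 4.5
  mean(W) = (4 + 7 + 1 + 8 + 8 + 2) / 6 = 30/6 = 5

Step 2 — sample covariance S[i,j] = (1/(n-1)) · Σ_k (x_{k,i} - mean_i) · (x_{k,j} - mean_j), with n-1 = 5.
  S[U,U] = ((0)·(0) + (-1)·(-1) + (-2)·(-2) + (3)·(3) + (-1)·(-1) + (1)·(1)) / 5 = 16/5 = 3.2
  S[U,V] = ((0)·(0.5) + (-1)·(2.5) + (-2)·(-2.5) + (3)·(-0.5) + (-1)·(-2.5) + (1)·(2.5)) / 5 = 6/5 = 1.2
  S[U,W] = ((0)·(-1) + (-1)·(2) + (-2)·(-4) + (3)·(3) + (-1)·(3) + (1)·(-3)) / 5 = 9/5 = 1.8
  S[V,V] = ((0.5)·(0.5) + (2.5)·(2.5) + (-2.5)·(-2.5) + (-0.5)·(-0.5) + (-2.5)·(-2.5) + (2.5)·(2.5)) / 5 = 25.5/5 = 5.1
  S[V,W] = ((0.5)·(-1) + (2.5)·(2) + (-2.5)·(-4) + (-0.5)·(3) + (-2.5)·(3) + (2.5)·(-3)) / 5 = -2/5 = -0.4
  S[W,W] = ((-1)·(-1) + (2)·(2) + (-4)·(-4) + (3)·(3) + (3)·(3) + (-3)·(-3)) / 5 = 48/5 = 9.6

S is symmetric (S[j,i] = S[i,j]). Assembling:

S = [[3.2, 1.2, 1.8],
 [1.2, 5.1, -0.4],
 [1.8, -0.4, 9.6]]


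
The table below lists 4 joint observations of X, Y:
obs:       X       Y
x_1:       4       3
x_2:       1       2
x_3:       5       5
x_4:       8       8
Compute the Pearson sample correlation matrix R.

Step 1 — column means:
  mean(X) = (4 + 1 + 5 + 8) / 4 = 18/4 = 4.5
  mean(Y) = (3 + 2 + 5 + 8) / 4 = 18/4 = 4.5

Step 2 — sample variances and covariances s[i,j] = (1/(n-1)) · Σ_k (x_{k,i} - mean_i) · (x_{k,j} - mean_j), with n-1 = 3:
  s[X,X] = ((-0.5)·(-0.5) + (-3.5)·(-3.5) + (0.5)·(0.5) + (3.5)·(3.5)) / 3 = 25/3 = 8.3333
  s[X,Y] = ((-0.5)·(-1.5) + (-3.5)·(-2.5) + (0.5)·(0.5) + (3.5)·(3.5)) / 3 = 22/3 = 7.3333
  s[Y,Y] = ((-1.5)·(-1.5) + (-2.5)·(-2.5) + (0.5)·(0.5) + (3.5)·(3.5)) / 3 = 21/3 = 7
  Sample standard deviations s_i = √(s[i,i]):
  s(X) = √(8.3333) = 2.8868
  s(Y) = √(7) = 2.6458

Step 3 — r_{ij} = s_{ij} / (s_i · s_j):
  r[X,X] = 1 (diagonal).
  r[X,Y] = 7.3333 / (2.8868 · 2.6458) = 7.3333 / 7.6376 = 0.9602
  r[Y,Y] = 1 (diagonal).

R is symmetric with unit diagonal. Assembling:

R = [[1, 0.9602],
 [0.9602, 1]]
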